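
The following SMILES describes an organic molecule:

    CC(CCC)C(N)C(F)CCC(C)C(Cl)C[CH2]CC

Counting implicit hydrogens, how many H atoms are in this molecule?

Walk through each heavy atom and fill implicit hydrogens from standard valence (C 4, N 3, O 2, S 2, halogen 1):
  atom 1: C, bond orders sum to 1 (valence 4) → 3 H
  atom 2: C, bond orders sum to 3 (valence 4) → 1 H
  atom 3: C, bond orders sum to 2 (valence 4) → 2 H
  atom 4: C, bond orders sum to 2 (valence 4) → 2 H
  atom 5: C, bond orders sum to 1 (valence 4) → 3 H
  atom 6: C, bond orders sum to 3 (valence 4) → 1 H
  atom 7: N, bond orders sum to 1 (valence 3) → 2 H
  atom 8: C, bond orders sum to 3 (valence 4) → 1 H
  atom 9: F (halogen, monovalent) → 0 H
  atom 10: C, bond orders sum to 2 (valence 4) → 2 H
  atom 11: C, bond orders sum to 2 (valence 4) → 2 H
  atom 12: C, bond orders sum to 3 (valence 4) → 1 H
  atom 13: C, bond orders sum to 1 (valence 4) → 3 H
  atom 14: C, bond orders sum to 3 (valence 4) → 1 H
  atom 15: Cl (halogen, monovalent) → 0 H
  atom 16: C, bond orders sum to 2 (valence 4) → 2 H
  atom 17: C with explicit H count 2
  atom 18: C, bond orders sum to 2 (valence 4) → 2 H
  atom 19: C, bond orders sum to 1 (valence 4) → 3 H
Total hydrogens: 33.

33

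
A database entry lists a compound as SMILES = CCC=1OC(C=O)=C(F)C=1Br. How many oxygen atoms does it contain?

Scan the SMILES for O atoms (remember two-letter symbols like Cl and Br are single atoms).
Oxygen count: 2.

2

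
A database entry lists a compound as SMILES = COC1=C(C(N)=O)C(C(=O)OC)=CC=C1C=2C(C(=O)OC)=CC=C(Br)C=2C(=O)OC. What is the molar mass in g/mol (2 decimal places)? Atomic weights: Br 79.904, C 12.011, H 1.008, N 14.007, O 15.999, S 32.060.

480.27 g/mol

First, the molecular formula is C20H18BrNO8 (counting implicit H from valence).
  Br: 1 × 79.904 = 79.904
  C: 20 × 12.011 = 240.220
  H: 18 × 1.008 = 18.144
  N: 1 × 14.007 = 14.007
  O: 8 × 15.999 = 127.992
Sum: 1×79.904 + 20×12.011 + 18×1.008 + 1×14.007 + 8×15.999 = 480.267 → 480.27 g/mol.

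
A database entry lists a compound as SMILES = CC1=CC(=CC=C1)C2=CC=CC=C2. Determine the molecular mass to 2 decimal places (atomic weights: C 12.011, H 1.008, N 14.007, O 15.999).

First, the molecular formula is C13H12 (counting implicit H from valence).
  C: 13 × 12.011 = 156.143
  H: 12 × 1.008 = 12.096
Sum: 13×12.011 + 12×1.008 = 168.239 → 168.24 g/mol.

168.24 g/mol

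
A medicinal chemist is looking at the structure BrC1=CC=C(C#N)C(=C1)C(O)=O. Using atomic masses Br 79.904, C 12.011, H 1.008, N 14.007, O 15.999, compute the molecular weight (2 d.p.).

First, the molecular formula is C8H4BrNO2 (counting implicit H from valence).
  Br: 1 × 79.904 = 79.904
  C: 8 × 12.011 = 96.088
  H: 4 × 1.008 = 4.032
  N: 1 × 14.007 = 14.007
  O: 2 × 15.999 = 31.998
Sum: 1×79.904 + 8×12.011 + 4×1.008 + 1×14.007 + 2×15.999 = 226.029 → 226.03 g/mol.

226.03 g/mol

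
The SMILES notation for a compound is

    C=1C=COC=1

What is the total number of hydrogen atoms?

Walk through each heavy atom and fill implicit hydrogens from standard valence (C 4, N 3, O 2, S 2, halogen 1):
  atom 1: C, bond orders sum to 3 (valence 4) → 1 H
  atom 2: C, bond orders sum to 3 (valence 4) → 1 H
  atom 3: C, bond orders sum to 3 (valence 4) → 1 H
  atom 4: O, bond orders sum to 2 (valence 2) → 0 H
  atom 5: C, bond orders sum to 3 (valence 4) → 1 H
Total hydrogens: 4.

4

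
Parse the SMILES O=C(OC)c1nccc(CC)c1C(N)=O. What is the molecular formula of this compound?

C10H12N2O3

Walk through each heavy atom and fill implicit hydrogens from standard valence (C 4, N 3, O 2, S 2, halogen 1); for lowercase aromatic atoms, an aromatic c carries 1 H when it has two neighbours and 0 H with three, and aromatic n carries 0 H:
  atom 1: O, bond orders sum to 2 (valence 2) → 0 H
  atom 2: C, bond orders sum to 4 (valence 4) → 0 H
  atom 3: O, bond orders sum to 2 (valence 2) → 0 H
  atom 4: C, bond orders sum to 1 (valence 4) → 3 H
  atom 5: aromatic c, 3 neighbours → 0 H
  atom 6: aromatic n, 2 neighbours → 0 H
  atom 7: aromatic c, 2 neighbours → 1 H
  atom 8: aromatic c, 2 neighbours → 1 H
  atom 9: aromatic c, 3 neighbours → 0 H
  atom 10: C, bond orders sum to 2 (valence 4) → 2 H
  atom 11: C, bond orders sum to 1 (valence 4) → 3 H
  atom 12: aromatic c, 3 neighbours → 0 H
  atom 13: C, bond orders sum to 4 (valence 4) → 0 H
  atom 14: N, bond orders sum to 1 (valence 3) → 2 H
  atom 15: O, bond orders sum to 2 (valence 2) → 0 H
Totals → C:10, H:12, N:2, O:3.
In Hill order: C10H12N2O3.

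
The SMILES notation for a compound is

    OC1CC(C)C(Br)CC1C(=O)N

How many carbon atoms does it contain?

Count every carbon token in the SMILES (each C, including those in ring-closure positions and inside branches).
Carbon count: 8.

8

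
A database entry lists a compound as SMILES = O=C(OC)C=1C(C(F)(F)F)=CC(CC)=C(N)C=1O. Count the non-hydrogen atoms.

18

Every atom symbol written in the SMILES (organic subset) is one heavy atom; implicit H are not written.
Heavy atoms by element → C:11, F:3, N:1, O:3.
Total: 18.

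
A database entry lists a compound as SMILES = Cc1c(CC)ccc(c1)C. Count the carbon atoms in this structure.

10

Count every carbon token in the SMILES (each C, including those in ring-closure positions and inside branches).
Carbon count: 10.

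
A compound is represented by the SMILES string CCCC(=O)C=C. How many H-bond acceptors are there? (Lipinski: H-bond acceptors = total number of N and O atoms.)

1

N atoms: 0; O atoms: 1.
Lipinski HBA = 0 + 1 = 1.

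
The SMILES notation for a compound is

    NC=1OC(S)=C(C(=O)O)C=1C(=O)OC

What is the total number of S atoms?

Scan the SMILES for S atoms (remember two-letter symbols like Cl and Br are single atoms).
Sulfur count: 1.

1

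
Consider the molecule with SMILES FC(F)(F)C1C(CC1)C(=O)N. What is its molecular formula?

Walk through each heavy atom and fill implicit hydrogens from standard valence (C 4, N 3, O 2, S 2, halogen 1):
  atom 1: F (halogen, monovalent) → 0 H
  atom 2: C, bond orders sum to 4 (valence 4) → 0 H
  atom 3: F (halogen, monovalent) → 0 H
  atom 4: F (halogen, monovalent) → 0 H
  atom 5: C, bond orders sum to 3 (valence 4) → 1 H
  atom 6: C, bond orders sum to 3 (valence 4) → 1 H
  atom 7: C, bond orders sum to 2 (valence 4) → 2 H
  atom 8: C, bond orders sum to 2 (valence 4) → 2 H
  atom 9: C, bond orders sum to 4 (valence 4) → 0 H
  atom 10: O, bond orders sum to 2 (valence 2) → 0 H
  atom 11: N, bond orders sum to 1 (valence 3) → 2 H
Totals → C:6, H:8, F:3, N:1, O:1.
In Hill order: C6H8F3NO.

C6H8F3NO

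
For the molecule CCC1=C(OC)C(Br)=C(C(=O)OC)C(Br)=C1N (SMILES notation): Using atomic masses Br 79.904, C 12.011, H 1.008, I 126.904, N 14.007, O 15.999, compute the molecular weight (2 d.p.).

First, the molecular formula is C11H13Br2NO3 (counting implicit H from valence).
  Br: 2 × 79.904 = 159.808
  C: 11 × 12.011 = 132.121
  H: 13 × 1.008 = 13.104
  N: 1 × 14.007 = 14.007
  O: 3 × 15.999 = 47.997
Sum: 2×79.904 + 11×12.011 + 13×1.008 + 1×14.007 + 3×15.999 = 367.037 → 367.04 g/mol.

367.04 g/mol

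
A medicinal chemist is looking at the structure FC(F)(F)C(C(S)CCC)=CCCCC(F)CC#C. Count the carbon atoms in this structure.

14

Count every carbon token in the SMILES (each C, including those in ring-closure positions and inside branches).
Carbon count: 14.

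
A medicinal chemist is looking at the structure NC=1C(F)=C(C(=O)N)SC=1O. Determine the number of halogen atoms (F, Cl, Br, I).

1

Halogen atoms appear at heavy-atom position 4 (1×F).
Other groups present: 1 amide, 1 hydroxyl, 1 primary amine.
Halogen count: 1.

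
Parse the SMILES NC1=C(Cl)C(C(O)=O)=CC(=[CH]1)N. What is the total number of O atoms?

Scan the SMILES for O atoms (remember two-letter symbols like Cl and Br are single atoms).
Oxygen count: 2.

2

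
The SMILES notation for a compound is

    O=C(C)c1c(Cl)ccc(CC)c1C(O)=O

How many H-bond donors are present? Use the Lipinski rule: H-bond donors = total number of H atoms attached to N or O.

Donors: find every N or O and count the H atoms it carries.
  atom 1 (O): bond orders sum to 2 → 0 H
  atom 14 (O): bond orders sum to 1 → 1 H
  atom 15 (O): bond orders sum to 2 → 0 H
Lipinski HBD = 1.

1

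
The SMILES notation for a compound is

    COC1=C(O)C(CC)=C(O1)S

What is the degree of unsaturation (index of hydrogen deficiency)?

Molecular formula: C7H10O3S.
DoU = (2C + 2 + N − H − X) / 2, where X is the halogen count and O/S are ignored.
    = (2·7 + 2 + 0 − 10 − 0) / 2 = 6 / 2 = 3.

3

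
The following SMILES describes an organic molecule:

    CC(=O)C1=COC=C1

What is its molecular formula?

C6H6O2

Walk through each heavy atom and fill implicit hydrogens from standard valence (C 4, N 3, O 2, S 2, halogen 1):
  atom 1: C, bond orders sum to 1 (valence 4) → 3 H
  atom 2: C, bond orders sum to 4 (valence 4) → 0 H
  atom 3: O, bond orders sum to 2 (valence 2) → 0 H
  atom 4: C, bond orders sum to 4 (valence 4) → 0 H
  atom 5: C, bond orders sum to 3 (valence 4) → 1 H
  atom 6: O, bond orders sum to 2 (valence 2) → 0 H
  atom 7: C, bond orders sum to 3 (valence 4) → 1 H
  atom 8: C, bond orders sum to 3 (valence 4) → 1 H
Totals → C:6, H:6, O:2.
In Hill order: C6H6O2.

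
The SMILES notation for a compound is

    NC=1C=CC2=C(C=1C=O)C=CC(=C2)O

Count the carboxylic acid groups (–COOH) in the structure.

0

Scan the SMILES for the carboxylic acid motif — none present.
Groups that are present: 1 aldehyde, 1 hydroxyl, 1 primary amine.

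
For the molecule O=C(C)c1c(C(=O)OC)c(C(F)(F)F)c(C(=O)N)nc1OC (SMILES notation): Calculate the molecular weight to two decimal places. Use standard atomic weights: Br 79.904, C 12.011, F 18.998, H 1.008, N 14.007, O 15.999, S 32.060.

320.22 g/mol

First, the molecular formula is C12H11F3N2O5 (counting implicit H from valence).
  C: 12 × 12.011 = 144.132
  F: 3 × 18.998 = 56.994
  H: 11 × 1.008 = 11.088
  N: 2 × 14.007 = 28.014
  O: 5 × 15.999 = 79.995
Sum: 12×12.011 + 3×18.998 + 11×1.008 + 2×14.007 + 5×15.999 = 320.223 → 320.22 g/mol.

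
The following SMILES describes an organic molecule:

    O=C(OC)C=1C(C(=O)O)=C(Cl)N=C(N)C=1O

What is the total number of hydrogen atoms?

Walk through each heavy atom and fill implicit hydrogens from standard valence (C 4, N 3, O 2, S 2, halogen 1):
  atom 1: O, bond orders sum to 2 (valence 2) → 0 H
  atom 2: C, bond orders sum to 4 (valence 4) → 0 H
  atom 3: O, bond orders sum to 2 (valence 2) → 0 H
  atom 4: C, bond orders sum to 1 (valence 4) → 3 H
  atom 5: C, bond orders sum to 4 (valence 4) → 0 H
  atom 6: C, bond orders sum to 4 (valence 4) → 0 H
  atom 7: C, bond orders sum to 4 (valence 4) → 0 H
  atom 8: O, bond orders sum to 2 (valence 2) → 0 H
  atom 9: O, bond orders sum to 1 (valence 2) → 1 H
  atom 10: C, bond orders sum to 4 (valence 4) → 0 H
  atom 11: Cl (halogen, monovalent) → 0 H
  atom 12: N, bond orders sum to 3 (valence 3) → 0 H
  atom 13: C, bond orders sum to 4 (valence 4) → 0 H
  atom 14: N, bond orders sum to 1 (valence 3) → 2 H
  atom 15: C, bond orders sum to 4 (valence 4) → 0 H
  atom 16: O, bond orders sum to 1 (valence 2) → 1 H
Total hydrogens: 7.

7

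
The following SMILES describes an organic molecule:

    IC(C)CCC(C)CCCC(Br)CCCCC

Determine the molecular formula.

C15H30BrI

Walk through each heavy atom and fill implicit hydrogens from standard valence (C 4, N 3, O 2, S 2, halogen 1):
  atom 1: I (halogen, monovalent) → 0 H
  atom 2: C, bond orders sum to 3 (valence 4) → 1 H
  atom 3: C, bond orders sum to 1 (valence 4) → 3 H
  atom 4: C, bond orders sum to 2 (valence 4) → 2 H
  atom 5: C, bond orders sum to 2 (valence 4) → 2 H
  atom 6: C, bond orders sum to 3 (valence 4) → 1 H
  atom 7: C, bond orders sum to 1 (valence 4) → 3 H
  atom 8: C, bond orders sum to 2 (valence 4) → 2 H
  atom 9: C, bond orders sum to 2 (valence 4) → 2 H
  atom 10: C, bond orders sum to 2 (valence 4) → 2 H
  atom 11: C, bond orders sum to 3 (valence 4) → 1 H
  atom 12: Br (halogen, monovalent) → 0 H
  atom 13: C, bond orders sum to 2 (valence 4) → 2 H
  atom 14: C, bond orders sum to 2 (valence 4) → 2 H
  atom 15: C, bond orders sum to 2 (valence 4) → 2 H
  atom 16: C, bond orders sum to 2 (valence 4) → 2 H
  atom 17: C, bond orders sum to 1 (valence 4) → 3 H
Totals → C:15, H:30, Br:1, I:1.
In Hill order: C15H30BrI.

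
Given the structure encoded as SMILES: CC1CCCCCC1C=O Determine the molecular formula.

C9H16O

Walk through each heavy atom and fill implicit hydrogens from standard valence (C 4, N 3, O 2, S 2, halogen 1):
  atom 1: C, bond orders sum to 1 (valence 4) → 3 H
  atom 2: C, bond orders sum to 3 (valence 4) → 1 H
  atom 3: C, bond orders sum to 2 (valence 4) → 2 H
  atom 4: C, bond orders sum to 2 (valence 4) → 2 H
  atom 5: C, bond orders sum to 2 (valence 4) → 2 H
  atom 6: C, bond orders sum to 2 (valence 4) → 2 H
  atom 7: C, bond orders sum to 2 (valence 4) → 2 H
  atom 8: C, bond orders sum to 3 (valence 4) → 1 H
  atom 9: C, bond orders sum to 3 (valence 4) → 1 H
  atom 10: O, bond orders sum to 2 (valence 2) → 0 H
Totals → C:9, H:16, O:1.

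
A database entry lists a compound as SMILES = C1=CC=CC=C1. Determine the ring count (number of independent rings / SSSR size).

In SMILES, each pair of matching ring-closure digits denotes one ring-closing bond; the number of such bonds equals the number of independent rings.
Ring-closure bonds here: 1.

1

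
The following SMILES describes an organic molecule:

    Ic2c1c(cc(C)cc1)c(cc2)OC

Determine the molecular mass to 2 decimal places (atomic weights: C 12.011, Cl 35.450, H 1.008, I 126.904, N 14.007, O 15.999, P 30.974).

First, the molecular formula is C12H11IO (counting implicit H from valence).
  C: 12 × 12.011 = 144.132
  H: 11 × 1.008 = 11.088
  I: 1 × 126.904 = 126.904
  O: 1 × 15.999 = 15.999
Sum: 12×12.011 + 11×1.008 + 1×126.904 + 1×15.999 = 298.123 → 298.12 g/mol.

298.12 g/mol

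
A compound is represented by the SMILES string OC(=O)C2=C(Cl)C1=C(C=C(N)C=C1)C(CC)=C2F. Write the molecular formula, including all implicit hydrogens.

Walk through each heavy atom and fill implicit hydrogens from standard valence (C 4, N 3, O 2, S 2, halogen 1):
  atom 1: O, bond orders sum to 1 (valence 2) → 1 H
  atom 2: C, bond orders sum to 4 (valence 4) → 0 H
  atom 3: O, bond orders sum to 2 (valence 2) → 0 H
  atom 4: C, bond orders sum to 4 (valence 4) → 0 H
  atom 5: C, bond orders sum to 4 (valence 4) → 0 H
  atom 6: Cl (halogen, monovalent) → 0 H
  atom 7: C, bond orders sum to 4 (valence 4) → 0 H
  atom 8: C, bond orders sum to 4 (valence 4) → 0 H
  atom 9: C, bond orders sum to 3 (valence 4) → 1 H
  atom 10: C, bond orders sum to 4 (valence 4) → 0 H
  atom 11: N, bond orders sum to 1 (valence 3) → 2 H
  atom 12: C, bond orders sum to 3 (valence 4) → 1 H
  atom 13: C, bond orders sum to 3 (valence 4) → 1 H
  atom 14: C, bond orders sum to 4 (valence 4) → 0 H
  atom 15: C, bond orders sum to 2 (valence 4) → 2 H
  atom 16: C, bond orders sum to 1 (valence 4) → 3 H
  atom 17: C, bond orders sum to 4 (valence 4) → 0 H
  atom 18: F (halogen, monovalent) → 0 H
Totals → C:13, H:11, Cl:1, F:1, N:1, O:2.
In Hill order: C13H11ClFNO2.

C13H11ClFNO2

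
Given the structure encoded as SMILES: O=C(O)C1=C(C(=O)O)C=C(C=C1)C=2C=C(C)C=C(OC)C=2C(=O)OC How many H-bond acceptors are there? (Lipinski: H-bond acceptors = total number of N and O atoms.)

N atoms: 0; O atoms: 7.
Lipinski HBA = 0 + 7 = 7.

7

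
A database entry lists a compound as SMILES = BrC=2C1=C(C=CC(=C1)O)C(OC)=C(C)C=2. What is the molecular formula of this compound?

C12H11BrO2

Walk through each heavy atom and fill implicit hydrogens from standard valence (C 4, N 3, O 2, S 2, halogen 1):
  atom 1: Br (halogen, monovalent) → 0 H
  atom 2: C, bond orders sum to 4 (valence 4) → 0 H
  atom 3: C, bond orders sum to 4 (valence 4) → 0 H
  atom 4: C, bond orders sum to 4 (valence 4) → 0 H
  atom 5: C, bond orders sum to 3 (valence 4) → 1 H
  atom 6: C, bond orders sum to 3 (valence 4) → 1 H
  atom 7: C, bond orders sum to 4 (valence 4) → 0 H
  atom 8: C, bond orders sum to 3 (valence 4) → 1 H
  atom 9: O, bond orders sum to 1 (valence 2) → 1 H
  atom 10: C, bond orders sum to 4 (valence 4) → 0 H
  atom 11: O, bond orders sum to 2 (valence 2) → 0 H
  atom 12: C, bond orders sum to 1 (valence 4) → 3 H
  atom 13: C, bond orders sum to 4 (valence 4) → 0 H
  atom 14: C, bond orders sum to 1 (valence 4) → 3 H
  atom 15: C, bond orders sum to 3 (valence 4) → 1 H
Totals → C:12, H:11, Br:1, O:2.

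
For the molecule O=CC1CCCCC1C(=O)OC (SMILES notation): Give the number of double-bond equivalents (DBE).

Degree of unsaturation = (number of rings) + (number of π bonds).
Ring closures in the SMILES: 1.
π bonds: 2 double bonds (each 1 DoU) → 2 DoU from unsaturation.
Total DoU = 1 + 2 = 3.

3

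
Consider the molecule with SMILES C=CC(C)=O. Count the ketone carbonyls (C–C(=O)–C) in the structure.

The ketone motif appears at heavy-atom position 3 in the SMILES.
Other groups present: 1 alkene.
Ketone count: 1.

1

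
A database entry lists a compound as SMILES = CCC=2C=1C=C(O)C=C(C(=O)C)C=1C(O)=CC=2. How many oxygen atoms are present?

Scan the SMILES for O atoms (remember two-letter symbols like Cl and Br are single atoms).
Oxygen count: 3.

3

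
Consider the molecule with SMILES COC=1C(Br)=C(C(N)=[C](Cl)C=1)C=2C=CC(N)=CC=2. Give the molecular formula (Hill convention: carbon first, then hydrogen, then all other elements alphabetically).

Walk through each heavy atom and fill implicit hydrogens from standard valence (C 4, N 3, O 2, S 2, halogen 1):
  atom 1: C, bond orders sum to 1 (valence 4) → 3 H
  atom 2: O, bond orders sum to 2 (valence 2) → 0 H
  atom 3: C, bond orders sum to 4 (valence 4) → 0 H
  atom 4: C, bond orders sum to 4 (valence 4) → 0 H
  atom 5: Br (halogen, monovalent) → 0 H
  atom 6: C, bond orders sum to 4 (valence 4) → 0 H
  atom 7: C, bond orders sum to 4 (valence 4) → 0 H
  atom 8: N, bond orders sum to 1 (valence 3) → 2 H
  atom 9: C with explicit H count 0
  atom 10: Cl (halogen, monovalent) → 0 H
  atom 11: C, bond orders sum to 3 (valence 4) → 1 H
  atom 12: C, bond orders sum to 4 (valence 4) → 0 H
  atom 13: C, bond orders sum to 3 (valence 4) → 1 H
  atom 14: C, bond orders sum to 3 (valence 4) → 1 H
  atom 15: C, bond orders sum to 4 (valence 4) → 0 H
  atom 16: N, bond orders sum to 1 (valence 3) → 2 H
  atom 17: C, bond orders sum to 3 (valence 4) → 1 H
  atom 18: C, bond orders sum to 3 (valence 4) → 1 H
Totals → C:13, H:12, Br:1, Cl:1, N:2, O:1.
In Hill order: C13H12BrClN2O.

C13H12BrClN2O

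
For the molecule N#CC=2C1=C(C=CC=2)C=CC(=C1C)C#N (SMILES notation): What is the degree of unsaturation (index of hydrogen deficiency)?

Degree of unsaturation = (number of rings) + (number of π bonds).
Ring closures in the SMILES: 2.
π bonds: 5 double bonds (each 1 DoU), 2 triple bonds (each 2 DoU) → 9 DoU from unsaturation.
Total DoU = 2 + 9 = 11.

11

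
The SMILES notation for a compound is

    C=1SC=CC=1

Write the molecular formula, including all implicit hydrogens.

C4H4S

Walk through each heavy atom and fill implicit hydrogens from standard valence (C 4, N 3, O 2, S 2, halogen 1):
  atom 1: C, bond orders sum to 3 (valence 4) → 1 H
  atom 2: S, bond orders sum to 2 (valence 2) → 0 H
  atom 3: C, bond orders sum to 3 (valence 4) → 1 H
  atom 4: C, bond orders sum to 3 (valence 4) → 1 H
  atom 5: C, bond orders sum to 3 (valence 4) → 1 H
Totals → C:4, H:4, S:1.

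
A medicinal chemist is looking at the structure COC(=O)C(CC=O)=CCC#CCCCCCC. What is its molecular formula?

C15H22O3

Walk through each heavy atom and fill implicit hydrogens from standard valence (C 4, N 3, O 2, S 2, halogen 1):
  atom 1: C, bond orders sum to 1 (valence 4) → 3 H
  atom 2: O, bond orders sum to 2 (valence 2) → 0 H
  atom 3: C, bond orders sum to 4 (valence 4) → 0 H
  atom 4: O, bond orders sum to 2 (valence 2) → 0 H
  atom 5: C, bond orders sum to 4 (valence 4) → 0 H
  atom 6: C, bond orders sum to 2 (valence 4) → 2 H
  atom 7: C, bond orders sum to 3 (valence 4) → 1 H
  atom 8: O, bond orders sum to 2 (valence 2) → 0 H
  atom 9: C, bond orders sum to 3 (valence 4) → 1 H
  atom 10: C, bond orders sum to 2 (valence 4) → 2 H
  atom 11: C, bond orders sum to 4 (valence 4) → 0 H
  atom 12: C, bond orders sum to 4 (valence 4) → 0 H
  atom 13: C, bond orders sum to 2 (valence 4) → 2 H
  atom 14: C, bond orders sum to 2 (valence 4) → 2 H
  atom 15: C, bond orders sum to 2 (valence 4) → 2 H
  atom 16: C, bond orders sum to 2 (valence 4) → 2 H
  atom 17: C, bond orders sum to 2 (valence 4) → 2 H
  atom 18: C, bond orders sum to 1 (valence 4) → 3 H
Totals → C:15, H:22, O:3.
In Hill order: C15H22O3.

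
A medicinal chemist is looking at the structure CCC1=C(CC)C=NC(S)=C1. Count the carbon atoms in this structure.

Count every carbon token in the SMILES (each C, including those in ring-closure positions and inside branches).
Carbon count: 9.

9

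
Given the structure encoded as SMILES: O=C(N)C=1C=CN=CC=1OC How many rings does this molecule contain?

In SMILES, each pair of matching ring-closure digits denotes one ring-closing bond; the number of such bonds equals the number of independent rings.
Ring-closure bonds here: 1.

1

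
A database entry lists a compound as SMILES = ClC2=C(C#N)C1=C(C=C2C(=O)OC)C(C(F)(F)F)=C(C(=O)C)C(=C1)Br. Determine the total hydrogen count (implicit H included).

8

Walk through each heavy atom and fill implicit hydrogens from standard valence (C 4, N 3, O 2, S 2, halogen 1):
  atom 1: Cl (halogen, monovalent) → 0 H
  atom 2: C, bond orders sum to 4 (valence 4) → 0 H
  atom 3: C, bond orders sum to 4 (valence 4) → 0 H
  atom 4: C, bond orders sum to 4 (valence 4) → 0 H
  atom 5: N, bond orders sum to 3 (valence 3) → 0 H
  atom 6: C, bond orders sum to 4 (valence 4) → 0 H
  atom 7: C, bond orders sum to 4 (valence 4) → 0 H
  atom 8: C, bond orders sum to 3 (valence 4) → 1 H
  atom 9: C, bond orders sum to 4 (valence 4) → 0 H
  atom 10: C, bond orders sum to 4 (valence 4) → 0 H
  atom 11: O, bond orders sum to 2 (valence 2) → 0 H
  atom 12: O, bond orders sum to 2 (valence 2) → 0 H
  atom 13: C, bond orders sum to 1 (valence 4) → 3 H
  atom 14: C, bond orders sum to 4 (valence 4) → 0 H
  atom 15: C, bond orders sum to 4 (valence 4) → 0 H
  atom 16: F (halogen, monovalent) → 0 H
  atom 17: F (halogen, monovalent) → 0 H
  atom 18: F (halogen, monovalent) → 0 H
  atom 19: C, bond orders sum to 4 (valence 4) → 0 H
  atom 20: C, bond orders sum to 4 (valence 4) → 0 H
  atom 21: O, bond orders sum to 2 (valence 2) → 0 H
  atom 22: C, bond orders sum to 1 (valence 4) → 3 H
  atom 23: C, bond orders sum to 4 (valence 4) → 0 H
  atom 24: C, bond orders sum to 3 (valence 4) → 1 H
  atom 25: Br (halogen, monovalent) → 0 H
Total hydrogens: 8.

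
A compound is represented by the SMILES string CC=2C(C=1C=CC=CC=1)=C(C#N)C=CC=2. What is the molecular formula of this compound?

C14H11N

Walk through each heavy atom and fill implicit hydrogens from standard valence (C 4, N 3, O 2, S 2, halogen 1):
  atom 1: C, bond orders sum to 1 (valence 4) → 3 H
  atom 2: C, bond orders sum to 4 (valence 4) → 0 H
  atom 3: C, bond orders sum to 4 (valence 4) → 0 H
  atom 4: C, bond orders sum to 4 (valence 4) → 0 H
  atom 5: C, bond orders sum to 3 (valence 4) → 1 H
  atom 6: C, bond orders sum to 3 (valence 4) → 1 H
  atom 7: C, bond orders sum to 3 (valence 4) → 1 H
  atom 8: C, bond orders sum to 3 (valence 4) → 1 H
  atom 9: C, bond orders sum to 3 (valence 4) → 1 H
  atom 10: C, bond orders sum to 4 (valence 4) → 0 H
  atom 11: C, bond orders sum to 4 (valence 4) → 0 H
  atom 12: N, bond orders sum to 3 (valence 3) → 0 H
  atom 13: C, bond orders sum to 3 (valence 4) → 1 H
  atom 14: C, bond orders sum to 3 (valence 4) → 1 H
  atom 15: C, bond orders sum to 3 (valence 4) → 1 H
Totals → C:14, H:11, N:1.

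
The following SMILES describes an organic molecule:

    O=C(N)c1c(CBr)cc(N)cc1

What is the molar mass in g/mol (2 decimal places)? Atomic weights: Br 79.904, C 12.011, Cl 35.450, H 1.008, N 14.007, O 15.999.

229.08 g/mol

First, the molecular formula is C8H9BrN2O (counting implicit H from valence).
  Br: 1 × 79.904 = 79.904
  C: 8 × 12.011 = 96.088
  H: 9 × 1.008 = 9.072
  N: 2 × 14.007 = 28.014
  O: 1 × 15.999 = 15.999
Sum: 1×79.904 + 8×12.011 + 9×1.008 + 2×14.007 + 1×15.999 = 229.077 → 229.08 g/mol.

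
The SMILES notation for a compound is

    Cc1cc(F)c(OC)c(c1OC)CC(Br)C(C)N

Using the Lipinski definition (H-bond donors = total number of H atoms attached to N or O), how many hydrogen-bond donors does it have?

Donors: find every N or O and count the H atoms it carries.
  atom 7 (O): bond orders sum to 2 → 0 H
  atom 11 (O): bond orders sum to 2 → 0 H
  atom 18 (N): bond orders sum to 1 → 2 H
Lipinski HBD = 2.

2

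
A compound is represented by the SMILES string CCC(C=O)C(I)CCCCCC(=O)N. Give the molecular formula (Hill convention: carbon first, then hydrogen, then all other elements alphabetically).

Walk through each heavy atom and fill implicit hydrogens from standard valence (C 4, N 3, O 2, S 2, halogen 1):
  atom 1: C, bond orders sum to 1 (valence 4) → 3 H
  atom 2: C, bond orders sum to 2 (valence 4) → 2 H
  atom 3: C, bond orders sum to 3 (valence 4) → 1 H
  atom 4: C, bond orders sum to 3 (valence 4) → 1 H
  atom 5: O, bond orders sum to 2 (valence 2) → 0 H
  atom 6: C, bond orders sum to 3 (valence 4) → 1 H
  atom 7: I (halogen, monovalent) → 0 H
  atom 8: C, bond orders sum to 2 (valence 4) → 2 H
  atom 9: C, bond orders sum to 2 (valence 4) → 2 H
  atom 10: C, bond orders sum to 2 (valence 4) → 2 H
  atom 11: C, bond orders sum to 2 (valence 4) → 2 H
  atom 12: C, bond orders sum to 2 (valence 4) → 2 H
  atom 13: C, bond orders sum to 4 (valence 4) → 0 H
  atom 14: O, bond orders sum to 2 (valence 2) → 0 H
  atom 15: N, bond orders sum to 1 (valence 3) → 2 H
Totals → C:11, H:20, I:1, N:1, O:2.

C11H20INO2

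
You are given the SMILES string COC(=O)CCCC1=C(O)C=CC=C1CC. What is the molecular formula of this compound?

C13H18O3

Walk through each heavy atom and fill implicit hydrogens from standard valence (C 4, N 3, O 2, S 2, halogen 1):
  atom 1: C, bond orders sum to 1 (valence 4) → 3 H
  atom 2: O, bond orders sum to 2 (valence 2) → 0 H
  atom 3: C, bond orders sum to 4 (valence 4) → 0 H
  atom 4: O, bond orders sum to 2 (valence 2) → 0 H
  atom 5: C, bond orders sum to 2 (valence 4) → 2 H
  atom 6: C, bond orders sum to 2 (valence 4) → 2 H
  atom 7: C, bond orders sum to 2 (valence 4) → 2 H
  atom 8: C, bond orders sum to 4 (valence 4) → 0 H
  atom 9: C, bond orders sum to 4 (valence 4) → 0 H
  atom 10: O, bond orders sum to 1 (valence 2) → 1 H
  atom 11: C, bond orders sum to 3 (valence 4) → 1 H
  atom 12: C, bond orders sum to 3 (valence 4) → 1 H
  atom 13: C, bond orders sum to 3 (valence 4) → 1 H
  atom 14: C, bond orders sum to 4 (valence 4) → 0 H
  atom 15: C, bond orders sum to 2 (valence 4) → 2 H
  atom 16: C, bond orders sum to 1 (valence 4) → 3 H
Totals → C:13, H:18, O:3.
In Hill order: C13H18O3.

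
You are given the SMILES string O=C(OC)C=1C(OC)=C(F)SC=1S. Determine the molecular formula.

Walk through each heavy atom and fill implicit hydrogens from standard valence (C 4, N 3, O 2, S 2, halogen 1):
  atom 1: O, bond orders sum to 2 (valence 2) → 0 H
  atom 2: C, bond orders sum to 4 (valence 4) → 0 H
  atom 3: O, bond orders sum to 2 (valence 2) → 0 H
  atom 4: C, bond orders sum to 1 (valence 4) → 3 H
  atom 5: C, bond orders sum to 4 (valence 4) → 0 H
  atom 6: C, bond orders sum to 4 (valence 4) → 0 H
  atom 7: O, bond orders sum to 2 (valence 2) → 0 H
  atom 8: C, bond orders sum to 1 (valence 4) → 3 H
  atom 9: C, bond orders sum to 4 (valence 4) → 0 H
  atom 10: F (halogen, monovalent) → 0 H
  atom 11: S, bond orders sum to 2 (valence 2) → 0 H
  atom 12: C, bond orders sum to 4 (valence 4) → 0 H
  atom 13: S, bond orders sum to 1 (valence 2) → 1 H
Totals → C:7, H:7, F:1, O:3, S:2.

C7H7FO3S2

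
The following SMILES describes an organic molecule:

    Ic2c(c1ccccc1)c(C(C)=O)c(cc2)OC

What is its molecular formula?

C15H13IO2

Walk through each heavy atom and fill implicit hydrogens from standard valence (C 4, N 3, O 2, S 2, halogen 1); for lowercase aromatic atoms, an aromatic c carries 1 H when it has two neighbours and 0 H with three, and aromatic n carries 0 H:
  atom 1: I (halogen, monovalent) → 0 H
  atom 2: aromatic c, 3 neighbours → 0 H
  atom 3: aromatic c, 3 neighbours → 0 H
  atom 4: aromatic c, 3 neighbours → 0 H
  atom 5: aromatic c, 2 neighbours → 1 H
  atom 6: aromatic c, 2 neighbours → 1 H
  atom 7: aromatic c, 2 neighbours → 1 H
  atom 8: aromatic c, 2 neighbours → 1 H
  atom 9: aromatic c, 2 neighbours → 1 H
  atom 10: aromatic c, 3 neighbours → 0 H
  atom 11: C, bond orders sum to 4 (valence 4) → 0 H
  atom 12: C, bond orders sum to 1 (valence 4) → 3 H
  atom 13: O, bond orders sum to 2 (valence 2) → 0 H
  atom 14: aromatic c, 3 neighbours → 0 H
  atom 15: aromatic c, 2 neighbours → 1 H
  atom 16: aromatic c, 2 neighbours → 1 H
  atom 17: O, bond orders sum to 2 (valence 2) → 0 H
  atom 18: C, bond orders sum to 1 (valence 4) → 3 H
Totals → C:15, H:13, I:1, O:2.
In Hill order: C15H13IO2.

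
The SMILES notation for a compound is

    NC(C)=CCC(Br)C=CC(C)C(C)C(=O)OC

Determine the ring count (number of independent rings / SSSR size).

In SMILES, each pair of matching ring-closure digits denotes one ring-closing bond; the number of such bonds equals the number of independent rings.
Ring-closure bonds here: 0.

0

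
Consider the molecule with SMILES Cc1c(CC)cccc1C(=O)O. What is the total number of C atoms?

10

Count every carbon token in the SMILES (each C, including those in ring-closure positions and inside branches).
Carbon count: 10.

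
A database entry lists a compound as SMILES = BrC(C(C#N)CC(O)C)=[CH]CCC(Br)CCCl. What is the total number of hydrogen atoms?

Walk through each heavy atom and fill implicit hydrogens from standard valence (C 4, N 3, O 2, S 2, halogen 1):
  atom 1: Br (halogen, monovalent) → 0 H
  atom 2: C, bond orders sum to 4 (valence 4) → 0 H
  atom 3: C, bond orders sum to 3 (valence 4) → 1 H
  atom 4: C, bond orders sum to 4 (valence 4) → 0 H
  atom 5: N, bond orders sum to 3 (valence 3) → 0 H
  atom 6: C, bond orders sum to 2 (valence 4) → 2 H
  atom 7: C, bond orders sum to 3 (valence 4) → 1 H
  atom 8: O, bond orders sum to 1 (valence 2) → 1 H
  atom 9: C, bond orders sum to 1 (valence 4) → 3 H
  atom 10: C with explicit H count 1
  atom 11: C, bond orders sum to 2 (valence 4) → 2 H
  atom 12: C, bond orders sum to 2 (valence 4) → 2 H
  atom 13: C, bond orders sum to 3 (valence 4) → 1 H
  atom 14: Br (halogen, monovalent) → 0 H
  atom 15: C, bond orders sum to 2 (valence 4) → 2 H
  atom 16: C, bond orders sum to 2 (valence 4) → 2 H
  atom 17: Cl (halogen, monovalent) → 0 H
Total hydrogens: 18.

18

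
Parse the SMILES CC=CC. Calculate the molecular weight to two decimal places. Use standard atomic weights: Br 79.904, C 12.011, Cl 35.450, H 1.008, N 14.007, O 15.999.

First, the molecular formula is C4H8 (counting implicit H from valence).
  C: 4 × 12.011 = 48.044
  H: 8 × 1.008 = 8.064
Sum: 4×12.011 + 8×1.008 = 56.108 → 56.11 g/mol.

56.11 g/mol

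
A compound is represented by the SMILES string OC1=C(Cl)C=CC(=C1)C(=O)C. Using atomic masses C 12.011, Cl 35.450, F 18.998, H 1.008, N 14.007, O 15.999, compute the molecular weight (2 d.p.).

170.59 g/mol

First, the molecular formula is C8H7ClO2 (counting implicit H from valence).
  C: 8 × 12.011 = 96.088
  Cl: 1 × 35.450 = 35.450
  H: 7 × 1.008 = 7.056
  O: 2 × 15.999 = 31.998
Sum: 8×12.011 + 1×35.450 + 7×1.008 + 2×15.999 = 170.592 → 170.59 g/mol.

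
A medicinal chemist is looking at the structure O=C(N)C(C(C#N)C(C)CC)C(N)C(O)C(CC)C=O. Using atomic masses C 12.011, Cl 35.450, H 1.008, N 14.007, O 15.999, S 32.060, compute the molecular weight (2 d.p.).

283.37 g/mol

First, the molecular formula is C14H25N3O3 (counting implicit H from valence).
  C: 14 × 12.011 = 168.154
  H: 25 × 1.008 = 25.200
  N: 3 × 14.007 = 42.021
  O: 3 × 15.999 = 47.997
Sum: 14×12.011 + 25×1.008 + 3×14.007 + 3×15.999 = 283.372 → 283.37 g/mol.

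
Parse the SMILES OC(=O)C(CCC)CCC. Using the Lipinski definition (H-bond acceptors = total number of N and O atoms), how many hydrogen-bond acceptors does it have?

N atoms: 0; O atoms: 2.
Lipinski HBA = 0 + 2 = 2.

2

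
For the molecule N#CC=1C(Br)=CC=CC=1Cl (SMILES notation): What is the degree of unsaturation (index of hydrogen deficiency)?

Degree of unsaturation = (number of rings) + (number of π bonds).
Ring closures in the SMILES: 1.
π bonds: 3 double bonds (each 1 DoU), 1 triple bond (each 2 DoU) → 5 DoU from unsaturation.
Total DoU = 1 + 5 = 6.

6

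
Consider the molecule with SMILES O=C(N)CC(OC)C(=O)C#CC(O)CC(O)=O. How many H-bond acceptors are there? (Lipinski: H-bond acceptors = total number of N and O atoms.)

7

N atoms: 1; O atoms: 6.
Lipinski HBA = 1 + 6 = 7.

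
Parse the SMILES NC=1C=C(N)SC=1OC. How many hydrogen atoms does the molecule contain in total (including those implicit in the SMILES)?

Walk through each heavy atom and fill implicit hydrogens from standard valence (C 4, N 3, O 2, S 2, halogen 1):
  atom 1: N, bond orders sum to 1 (valence 3) → 2 H
  atom 2: C, bond orders sum to 4 (valence 4) → 0 H
  atom 3: C, bond orders sum to 3 (valence 4) → 1 H
  atom 4: C, bond orders sum to 4 (valence 4) → 0 H
  atom 5: N, bond orders sum to 1 (valence 3) → 2 H
  atom 6: S, bond orders sum to 2 (valence 2) → 0 H
  atom 7: C, bond orders sum to 4 (valence 4) → 0 H
  atom 8: O, bond orders sum to 2 (valence 2) → 0 H
  atom 9: C, bond orders sum to 1 (valence 4) → 3 H
Total hydrogens: 8.

8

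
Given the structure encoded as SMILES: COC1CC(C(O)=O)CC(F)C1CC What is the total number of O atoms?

Scan the SMILES for O atoms (remember two-letter symbols like Cl and Br are single atoms).
Oxygen count: 3.

3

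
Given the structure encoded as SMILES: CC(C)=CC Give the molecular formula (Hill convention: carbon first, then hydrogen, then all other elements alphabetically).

C5H10

Walk through each heavy atom and fill implicit hydrogens from standard valence (C 4, N 3, O 2, S 2, halogen 1):
  atom 1: C, bond orders sum to 1 (valence 4) → 3 H
  atom 2: C, bond orders sum to 4 (valence 4) → 0 H
  atom 3: C, bond orders sum to 1 (valence 4) → 3 H
  atom 4: C, bond orders sum to 3 (valence 4) → 1 H
  atom 5: C, bond orders sum to 1 (valence 4) → 3 H
Totals → C:5, H:10.
In Hill order: C5H10.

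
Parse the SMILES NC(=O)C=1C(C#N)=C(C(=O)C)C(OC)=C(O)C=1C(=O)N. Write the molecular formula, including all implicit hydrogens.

C12H11N3O5

Walk through each heavy atom and fill implicit hydrogens from standard valence (C 4, N 3, O 2, S 2, halogen 1):
  atom 1: N, bond orders sum to 1 (valence 3) → 2 H
  atom 2: C, bond orders sum to 4 (valence 4) → 0 H
  atom 3: O, bond orders sum to 2 (valence 2) → 0 H
  atom 4: C, bond orders sum to 4 (valence 4) → 0 H
  atom 5: C, bond orders sum to 4 (valence 4) → 0 H
  atom 6: C, bond orders sum to 4 (valence 4) → 0 H
  atom 7: N, bond orders sum to 3 (valence 3) → 0 H
  atom 8: C, bond orders sum to 4 (valence 4) → 0 H
  atom 9: C, bond orders sum to 4 (valence 4) → 0 H
  atom 10: O, bond orders sum to 2 (valence 2) → 0 H
  atom 11: C, bond orders sum to 1 (valence 4) → 3 H
  atom 12: C, bond orders sum to 4 (valence 4) → 0 H
  atom 13: O, bond orders sum to 2 (valence 2) → 0 H
  atom 14: C, bond orders sum to 1 (valence 4) → 3 H
  atom 15: C, bond orders sum to 4 (valence 4) → 0 H
  atom 16: O, bond orders sum to 1 (valence 2) → 1 H
  atom 17: C, bond orders sum to 4 (valence 4) → 0 H
  atom 18: C, bond orders sum to 4 (valence 4) → 0 H
  atom 19: O, bond orders sum to 2 (valence 2) → 0 H
  atom 20: N, bond orders sum to 1 (valence 3) → 2 H
Totals → C:12, H:11, N:3, O:5.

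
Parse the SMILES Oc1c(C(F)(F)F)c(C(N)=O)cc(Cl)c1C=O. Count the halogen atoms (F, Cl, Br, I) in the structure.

4

Halogen atoms appear at heavy-atom positions 5, 6, 7, 14 (1×Cl, 3×F).
Other groups present: 1 aldehyde, 1 amide, 1 hydroxyl.
Halogen count: 4.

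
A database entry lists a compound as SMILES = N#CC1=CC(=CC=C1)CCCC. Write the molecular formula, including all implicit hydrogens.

C11H13N

Walk through each heavy atom and fill implicit hydrogens from standard valence (C 4, N 3, O 2, S 2, halogen 1):
  atom 1: N, bond orders sum to 3 (valence 3) → 0 H
  atom 2: C, bond orders sum to 4 (valence 4) → 0 H
  atom 3: C, bond orders sum to 4 (valence 4) → 0 H
  atom 4: C, bond orders sum to 3 (valence 4) → 1 H
  atom 5: C, bond orders sum to 4 (valence 4) → 0 H
  atom 6: C, bond orders sum to 3 (valence 4) → 1 H
  atom 7: C, bond orders sum to 3 (valence 4) → 1 H
  atom 8: C, bond orders sum to 3 (valence 4) → 1 H
  atom 9: C, bond orders sum to 2 (valence 4) → 2 H
  atom 10: C, bond orders sum to 2 (valence 4) → 2 H
  atom 11: C, bond orders sum to 2 (valence 4) → 2 H
  atom 12: C, bond orders sum to 1 (valence 4) → 3 H
Totals → C:11, H:13, N:1.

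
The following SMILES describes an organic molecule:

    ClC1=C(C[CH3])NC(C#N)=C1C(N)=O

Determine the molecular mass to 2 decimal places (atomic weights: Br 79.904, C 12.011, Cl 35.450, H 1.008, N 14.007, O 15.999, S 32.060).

197.62 g/mol

First, the molecular formula is C8H8ClN3O (counting implicit H from valence).
  C: 8 × 12.011 = 96.088
  Cl: 1 × 35.450 = 35.450
  H: 8 × 1.008 = 8.064
  N: 3 × 14.007 = 42.021
  O: 1 × 15.999 = 15.999
Sum: 8×12.011 + 1×35.450 + 8×1.008 + 3×14.007 + 1×15.999 = 197.622 → 197.62 g/mol.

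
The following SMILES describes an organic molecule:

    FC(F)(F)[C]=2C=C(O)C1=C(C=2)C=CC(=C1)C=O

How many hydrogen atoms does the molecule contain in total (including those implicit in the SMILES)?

7

Walk through each heavy atom and fill implicit hydrogens from standard valence (C 4, N 3, O 2, S 2, halogen 1):
  atom 1: F (halogen, monovalent) → 0 H
  atom 2: C, bond orders sum to 4 (valence 4) → 0 H
  atom 3: F (halogen, monovalent) → 0 H
  atom 4: F (halogen, monovalent) → 0 H
  atom 5: C with explicit H count 0
  atom 6: C, bond orders sum to 3 (valence 4) → 1 H
  atom 7: C, bond orders sum to 4 (valence 4) → 0 H
  atom 8: O, bond orders sum to 1 (valence 2) → 1 H
  atom 9: C, bond orders sum to 4 (valence 4) → 0 H
  atom 10: C, bond orders sum to 4 (valence 4) → 0 H
  atom 11: C, bond orders sum to 3 (valence 4) → 1 H
  atom 12: C, bond orders sum to 3 (valence 4) → 1 H
  atom 13: C, bond orders sum to 3 (valence 4) → 1 H
  atom 14: C, bond orders sum to 4 (valence 4) → 0 H
  atom 15: C, bond orders sum to 3 (valence 4) → 1 H
  atom 16: C, bond orders sum to 3 (valence 4) → 1 H
  atom 17: O, bond orders sum to 2 (valence 2) → 0 H
Total hydrogens: 7.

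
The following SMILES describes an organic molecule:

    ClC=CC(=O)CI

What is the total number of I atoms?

Scan the SMILES for I atoms (remember two-letter symbols like Cl and Br are single atoms).
Iodine count: 1.

1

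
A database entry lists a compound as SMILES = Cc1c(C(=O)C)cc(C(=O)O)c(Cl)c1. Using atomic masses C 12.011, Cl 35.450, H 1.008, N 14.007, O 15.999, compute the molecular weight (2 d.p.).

212.63 g/mol

First, the molecular formula is C10H9ClO3 (counting implicit H from valence).
  C: 10 × 12.011 = 120.110
  Cl: 1 × 35.450 = 35.450
  H: 9 × 1.008 = 9.072
  O: 3 × 15.999 = 47.997
Sum: 10×12.011 + 1×35.450 + 9×1.008 + 3×15.999 = 212.629 → 212.63 g/mol.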